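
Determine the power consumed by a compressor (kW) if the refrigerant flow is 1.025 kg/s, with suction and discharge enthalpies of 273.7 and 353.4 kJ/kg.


dh = 353.4 - 273.7 = 79.7 kJ/kg
W = m_dot * dh = 1.025 * 79.7 = 81.69 kW

81.69


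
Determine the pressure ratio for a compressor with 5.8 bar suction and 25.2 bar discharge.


PR = P_high / P_low
PR = 25.2 / 5.8
PR = 4.345

4.345


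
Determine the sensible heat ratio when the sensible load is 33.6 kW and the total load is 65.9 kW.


SHR = Q_sensible / Q_total
SHR = 33.6 / 65.9
SHR = 0.51

0.51


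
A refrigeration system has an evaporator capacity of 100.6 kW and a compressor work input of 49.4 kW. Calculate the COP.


COP = Q_evap / W
COP = 100.6 / 49.4
COP = 2.036

2.036


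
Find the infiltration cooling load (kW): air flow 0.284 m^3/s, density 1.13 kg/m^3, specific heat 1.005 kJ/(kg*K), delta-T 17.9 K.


Q = V_dot * rho * cp * dT
Q = 0.284 * 1.13 * 1.005 * 17.9
Q = 5.773 kW

5.773


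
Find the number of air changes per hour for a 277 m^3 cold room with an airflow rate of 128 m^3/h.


ACH = flow / volume
ACH = 128 / 277
ACH = 0.462

0.462


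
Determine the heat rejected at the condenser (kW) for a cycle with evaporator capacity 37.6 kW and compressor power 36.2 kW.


Q_cond = Q_evap + W
Q_cond = 37.6 + 36.2
Q_cond = 73.8 kW

73.8


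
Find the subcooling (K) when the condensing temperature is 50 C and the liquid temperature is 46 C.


Subcooling = T_cond - T_liquid
Subcooling = 50 - 46
Subcooling = 4 K

4


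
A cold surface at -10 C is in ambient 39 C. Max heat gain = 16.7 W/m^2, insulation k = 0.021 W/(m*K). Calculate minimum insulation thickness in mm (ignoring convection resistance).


dT = 39 - (-10) = 49 K
thickness = k * dT / q_max * 1000
thickness = 0.021 * 49 / 16.7 * 1000
thickness = 61.6 mm

61.6


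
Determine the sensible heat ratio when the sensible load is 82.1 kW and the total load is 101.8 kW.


SHR = Q_sensible / Q_total
SHR = 82.1 / 101.8
SHR = 0.806

0.806


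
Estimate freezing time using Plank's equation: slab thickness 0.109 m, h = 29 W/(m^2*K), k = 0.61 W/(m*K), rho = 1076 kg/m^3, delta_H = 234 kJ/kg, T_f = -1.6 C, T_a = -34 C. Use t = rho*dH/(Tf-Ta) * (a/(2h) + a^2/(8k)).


dT = -1.6 - (-34) = 32.4 K
term1 = a/(2h) = 0.109/(2*29) = 0.001879310345
term2 = a^2/(8k) = 0.109^2/(8*0.61) = 0.002434631148
t = rho*dH*1000/dT * (term1 + term2)
t = 1076*234*1000/32.4 * (0.001879310345 + 0.002434631148)
t = 33524 s

33524


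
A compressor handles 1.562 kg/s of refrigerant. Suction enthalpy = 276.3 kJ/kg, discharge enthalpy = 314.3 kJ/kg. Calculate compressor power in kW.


dh = 314.3 - 276.3 = 38.0 kJ/kg
W = m_dot * dh = 1.562 * 38.0 = 59.36 kW

59.36


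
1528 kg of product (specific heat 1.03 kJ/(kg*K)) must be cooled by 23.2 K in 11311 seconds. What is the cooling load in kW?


Q = m * cp * dT / t
Q = 1528 * 1.03 * 23.2 / 11311
Q = 3.228 kW

3.228


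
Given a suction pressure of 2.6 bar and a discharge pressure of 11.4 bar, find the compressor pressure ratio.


PR = P_high / P_low
PR = 11.4 / 2.6
PR = 4.385

4.385


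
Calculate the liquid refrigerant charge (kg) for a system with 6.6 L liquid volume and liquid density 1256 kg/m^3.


Charge = V * rho / 1000
Charge = 6.6 * 1256 / 1000
Charge = 8.29 kg

8.29


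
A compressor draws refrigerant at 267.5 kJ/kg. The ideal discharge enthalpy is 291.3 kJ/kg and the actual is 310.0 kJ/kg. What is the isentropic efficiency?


dh_ideal = 291.3 - 267.5 = 23.8 kJ/kg
dh_actual = 310.0 - 267.5 = 42.5 kJ/kg
eta_s = dh_ideal / dh_actual = 23.8 / 42.5
eta_s = 0.56

0.56


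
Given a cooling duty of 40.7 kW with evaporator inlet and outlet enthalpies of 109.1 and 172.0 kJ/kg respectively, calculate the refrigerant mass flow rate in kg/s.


dh = 172.0 - 109.1 = 62.9 kJ/kg
m_dot = Q / dh = 40.7 / 62.9 = 0.6471 kg/s

0.6471


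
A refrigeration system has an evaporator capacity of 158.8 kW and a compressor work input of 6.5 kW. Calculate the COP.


COP = Q_evap / W
COP = 158.8 / 6.5
COP = 24.431

24.431


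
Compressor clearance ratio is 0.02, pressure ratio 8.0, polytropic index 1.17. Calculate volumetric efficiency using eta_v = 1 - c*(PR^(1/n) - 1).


PR^(1/n) = 8.0^(1/1.17) = 5.91387014
eta_v = 1 - 0.02 * (5.91387014 - 1)
eta_v = 0.9017

0.9017


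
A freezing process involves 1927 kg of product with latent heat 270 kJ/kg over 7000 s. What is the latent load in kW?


Q_lat = m * h_fg / t
Q_lat = 1927 * 270 / 7000
Q_lat = 74.33 kW

74.33


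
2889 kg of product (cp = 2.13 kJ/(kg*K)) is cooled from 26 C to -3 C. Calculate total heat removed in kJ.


dT = 26 - (-3) = 29 K
Q = m * cp * dT = 2889 * 2.13 * 29
Q = 178454 kJ

178454


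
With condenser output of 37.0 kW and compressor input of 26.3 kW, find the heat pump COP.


COP_hp = Q_cond / W
COP_hp = 37.0 / 26.3
COP_hp = 1.407

1.407


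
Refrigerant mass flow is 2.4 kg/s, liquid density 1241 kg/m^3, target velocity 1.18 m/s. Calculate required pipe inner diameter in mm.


A = m_dot / (rho * v) = 2.4 / (1241 * 1.18) = 0.00163891886 m^2
d = sqrt(4*A/pi) * 1000
d = 45.7 mm

45.7


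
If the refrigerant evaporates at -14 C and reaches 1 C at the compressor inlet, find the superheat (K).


Superheat = T_suction - T_evap
Superheat = 1 - (-14)
Superheat = 15 K

15


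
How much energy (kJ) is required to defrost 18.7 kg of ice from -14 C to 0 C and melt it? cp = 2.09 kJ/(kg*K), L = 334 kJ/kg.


Sensible heat = cp * dT = 2.09 * 14 = 29.26 kJ/kg
Total per kg = 29.26 + 334 = 363.26 kJ/kg
Q = m * total = 18.7 * 363.26
Q = 6793.0 kJ

6793.0


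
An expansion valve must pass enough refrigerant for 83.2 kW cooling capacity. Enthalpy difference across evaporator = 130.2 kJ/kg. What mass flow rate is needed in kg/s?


m_dot = Q / dh
m_dot = 83.2 / 130.2
m_dot = 0.639 kg/s

0.639


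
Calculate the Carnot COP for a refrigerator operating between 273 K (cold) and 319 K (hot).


dT = 319 - 273 = 46 K
COP_carnot = T_cold / dT = 273 / 46
COP_carnot = 5.935

5.935


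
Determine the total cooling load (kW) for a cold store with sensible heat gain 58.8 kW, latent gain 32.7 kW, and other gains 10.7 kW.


Q_total = Q_s + Q_l + Q_misc
Q_total = 58.8 + 32.7 + 10.7
Q_total = 102.2 kW

102.2


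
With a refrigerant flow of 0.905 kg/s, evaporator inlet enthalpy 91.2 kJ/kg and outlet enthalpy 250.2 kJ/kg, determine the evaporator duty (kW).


dh = 250.2 - 91.2 = 159.0 kJ/kg
Q_evap = m_dot * dh = 0.905 * 159.0
Q_evap = 143.9 kW

143.9


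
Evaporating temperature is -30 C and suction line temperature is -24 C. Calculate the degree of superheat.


Superheat = T_suction - T_evap
Superheat = -24 - (-30)
Superheat = 6 K

6


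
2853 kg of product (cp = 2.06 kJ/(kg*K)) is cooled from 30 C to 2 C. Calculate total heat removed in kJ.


dT = 30 - (2) = 28 K
Q = m * cp * dT = 2853 * 2.06 * 28
Q = 164561 kJ

164561


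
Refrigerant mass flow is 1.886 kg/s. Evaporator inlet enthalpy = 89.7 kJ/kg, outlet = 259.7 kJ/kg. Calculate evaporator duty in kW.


dh = 259.7 - 89.7 = 170.0 kJ/kg
Q_evap = m_dot * dh = 1.886 * 170.0
Q_evap = 320.62 kW

320.62


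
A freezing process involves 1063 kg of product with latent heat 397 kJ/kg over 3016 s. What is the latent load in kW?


Q_lat = m * h_fg / t
Q_lat = 1063 * 397 / 3016
Q_lat = 139.92 kW

139.92


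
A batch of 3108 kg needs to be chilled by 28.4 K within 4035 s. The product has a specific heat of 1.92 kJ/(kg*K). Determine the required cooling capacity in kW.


Q = m * cp * dT / t
Q = 3108 * 1.92 * 28.4 / 4035
Q = 42.001 kW

42.001


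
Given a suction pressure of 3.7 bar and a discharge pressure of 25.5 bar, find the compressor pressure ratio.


PR = P_high / P_low
PR = 25.5 / 3.7
PR = 6.892

6.892


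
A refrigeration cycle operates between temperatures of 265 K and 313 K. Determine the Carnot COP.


dT = 313 - 265 = 48 K
COP_carnot = T_cold / dT = 265 / 48
COP_carnot = 5.521

5.521


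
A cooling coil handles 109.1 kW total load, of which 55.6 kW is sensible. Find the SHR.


SHR = Q_sensible / Q_total
SHR = 55.6 / 109.1
SHR = 0.51

0.51


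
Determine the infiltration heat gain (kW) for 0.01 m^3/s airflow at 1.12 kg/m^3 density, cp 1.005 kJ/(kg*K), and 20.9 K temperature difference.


Q = V_dot * rho * cp * dT
Q = 0.01 * 1.12 * 1.005 * 20.9
Q = 0.235 kW

0.235


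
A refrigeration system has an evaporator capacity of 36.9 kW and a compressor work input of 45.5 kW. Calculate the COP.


COP = Q_evap / W
COP = 36.9 / 45.5
COP = 0.811

0.811


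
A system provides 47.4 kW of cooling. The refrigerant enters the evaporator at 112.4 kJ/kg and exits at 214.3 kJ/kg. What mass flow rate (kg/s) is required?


dh = 214.3 - 112.4 = 101.9 kJ/kg
m_dot = Q / dh = 47.4 / 101.9 = 0.4652 kg/s

0.4652


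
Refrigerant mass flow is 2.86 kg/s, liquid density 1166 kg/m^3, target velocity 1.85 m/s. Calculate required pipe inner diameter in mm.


A = m_dot / (rho * v) = 2.86 / (1166 * 1.85) = 0.001325854156 m^2
d = sqrt(4*A/pi) * 1000
d = 41.1 mm

41.1


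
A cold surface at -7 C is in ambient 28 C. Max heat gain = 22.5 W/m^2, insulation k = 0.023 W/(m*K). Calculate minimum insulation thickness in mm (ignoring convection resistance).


dT = 28 - (-7) = 35 K
thickness = k * dT / q_max * 1000
thickness = 0.023 * 35 / 22.5 * 1000
thickness = 35.8 mm

35.8


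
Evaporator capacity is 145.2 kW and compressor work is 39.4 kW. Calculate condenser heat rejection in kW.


Q_cond = Q_evap + W
Q_cond = 145.2 + 39.4
Q_cond = 184.6 kW

184.6


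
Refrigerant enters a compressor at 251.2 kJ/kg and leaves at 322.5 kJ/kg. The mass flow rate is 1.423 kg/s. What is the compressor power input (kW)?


dh = 322.5 - 251.2 = 71.3 kJ/kg
W = m_dot * dh = 1.423 * 71.3 = 101.46 kW

101.46


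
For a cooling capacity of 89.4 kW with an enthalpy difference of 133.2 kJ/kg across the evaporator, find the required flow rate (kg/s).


m_dot = Q / dh
m_dot = 89.4 / 133.2
m_dot = 0.6712 kg/s

0.6712


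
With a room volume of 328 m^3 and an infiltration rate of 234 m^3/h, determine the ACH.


ACH = flow / volume
ACH = 234 / 328
ACH = 0.713

0.713


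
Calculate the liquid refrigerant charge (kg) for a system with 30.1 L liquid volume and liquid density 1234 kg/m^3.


Charge = V * rho / 1000
Charge = 30.1 * 1234 / 1000
Charge = 37.14 kg

37.14


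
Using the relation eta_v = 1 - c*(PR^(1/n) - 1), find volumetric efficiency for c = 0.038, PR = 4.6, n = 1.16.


PR^(1/n) = 4.6^(1/1.16) = 3.72685897
eta_v = 1 - 0.038 * (3.72685897 - 1)
eta_v = 0.8964

0.8964


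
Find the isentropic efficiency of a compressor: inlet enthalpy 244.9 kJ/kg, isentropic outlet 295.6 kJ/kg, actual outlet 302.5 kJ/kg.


dh_ideal = 295.6 - 244.9 = 50.7 kJ/kg
dh_actual = 302.5 - 244.9 = 57.6 kJ/kg
eta_s = dh_ideal / dh_actual = 50.7 / 57.6
eta_s = 0.8802

0.8802


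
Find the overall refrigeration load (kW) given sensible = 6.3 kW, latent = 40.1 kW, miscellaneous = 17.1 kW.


Q_total = Q_s + Q_l + Q_misc
Q_total = 6.3 + 40.1 + 17.1
Q_total = 63.5 kW

63.5


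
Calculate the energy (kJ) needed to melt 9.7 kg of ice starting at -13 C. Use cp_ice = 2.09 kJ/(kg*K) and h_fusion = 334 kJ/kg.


Sensible heat = cp * dT = 2.09 * 13 = 27.17 kJ/kg
Total per kg = 27.17 + 334 = 361.17 kJ/kg
Q = m * total = 9.7 * 361.17
Q = 3503.3 kJ

3503.3


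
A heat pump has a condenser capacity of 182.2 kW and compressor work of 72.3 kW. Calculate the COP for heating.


COP_hp = Q_cond / W
COP_hp = 182.2 / 72.3
COP_hp = 2.52

2.52


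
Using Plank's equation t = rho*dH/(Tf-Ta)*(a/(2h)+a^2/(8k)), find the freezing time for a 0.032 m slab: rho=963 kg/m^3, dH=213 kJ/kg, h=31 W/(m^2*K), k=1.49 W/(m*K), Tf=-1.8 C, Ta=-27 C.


dT = -1.8 - (-27) = 25.2 K
term1 = a/(2h) = 0.032/(2*31) = 0.0005161290323
term2 = a^2/(8k) = 0.032^2/(8*1.49) = 0.00008590604027
t = rho*dH*1000/dT * (term1 + term2)
t = 963*213*1000/25.2 * (0.0005161290323 + 0.00008590604027)
t = 4900 s

4900


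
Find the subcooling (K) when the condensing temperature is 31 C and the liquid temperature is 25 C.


Subcooling = T_cond - T_liquid
Subcooling = 31 - 25
Subcooling = 6 K

6


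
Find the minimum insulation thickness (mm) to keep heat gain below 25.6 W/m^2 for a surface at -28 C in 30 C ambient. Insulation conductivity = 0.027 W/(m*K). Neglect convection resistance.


dT = 30 - (-28) = 58 K
thickness = k * dT / q_max * 1000
thickness = 0.027 * 58 / 25.6 * 1000
thickness = 61.2 mm

61.2


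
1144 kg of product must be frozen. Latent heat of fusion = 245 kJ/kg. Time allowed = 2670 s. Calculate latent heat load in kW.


Q_lat = m * h_fg / t
Q_lat = 1144 * 245 / 2670
Q_lat = 104.97 kW

104.97


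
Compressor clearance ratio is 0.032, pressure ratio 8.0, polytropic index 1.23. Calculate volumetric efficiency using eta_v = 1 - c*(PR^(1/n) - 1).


PR^(1/n) = 8.0^(1/1.23) = 5.42274898
eta_v = 1 - 0.032 * (5.42274898 - 1)
eta_v = 0.8585

0.8585


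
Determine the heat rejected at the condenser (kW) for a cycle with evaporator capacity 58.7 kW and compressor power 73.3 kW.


Q_cond = Q_evap + W
Q_cond = 58.7 + 73.3
Q_cond = 132.0 kW

132.0


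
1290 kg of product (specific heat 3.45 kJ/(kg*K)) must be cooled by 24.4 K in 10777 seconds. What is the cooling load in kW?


Q = m * cp * dT / t
Q = 1290 * 3.45 * 24.4 / 10777
Q = 10.076 kW

10.076


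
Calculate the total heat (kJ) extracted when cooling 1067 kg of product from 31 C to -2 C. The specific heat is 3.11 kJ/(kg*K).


dT = 31 - (-2) = 33 K
Q = m * cp * dT = 1067 * 3.11 * 33
Q = 109506 kJ

109506


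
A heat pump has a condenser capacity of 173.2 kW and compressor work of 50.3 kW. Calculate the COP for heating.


COP_hp = Q_cond / W
COP_hp = 173.2 / 50.3
COP_hp = 3.443

3.443


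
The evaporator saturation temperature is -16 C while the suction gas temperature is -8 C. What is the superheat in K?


Superheat = T_suction - T_evap
Superheat = -8 - (-16)
Superheat = 8 K

8


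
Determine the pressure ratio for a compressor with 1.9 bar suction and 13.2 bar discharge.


PR = P_high / P_low
PR = 13.2 / 1.9
PR = 6.947

6.947


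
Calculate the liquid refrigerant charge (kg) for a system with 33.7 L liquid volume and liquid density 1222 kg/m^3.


Charge = V * rho / 1000
Charge = 33.7 * 1222 / 1000
Charge = 41.18 kg

41.18


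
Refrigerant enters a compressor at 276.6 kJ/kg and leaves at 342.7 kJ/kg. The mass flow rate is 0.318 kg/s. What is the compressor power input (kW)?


dh = 342.7 - 276.6 = 66.1 kJ/kg
W = m_dot * dh = 0.318 * 66.1 = 21.02 kW

21.02


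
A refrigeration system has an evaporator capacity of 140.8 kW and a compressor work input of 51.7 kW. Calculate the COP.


COP = Q_evap / W
COP = 140.8 / 51.7
COP = 2.723

2.723


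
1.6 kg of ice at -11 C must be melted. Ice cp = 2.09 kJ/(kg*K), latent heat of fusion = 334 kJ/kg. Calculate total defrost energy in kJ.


Sensible heat = cp * dT = 2.09 * 11 = 22.99 kJ/kg
Total per kg = 22.99 + 334 = 356.99 kJ/kg
Q = m * total = 1.6 * 356.99
Q = 571.2 kJ

571.2


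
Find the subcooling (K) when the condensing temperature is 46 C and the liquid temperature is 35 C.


Subcooling = T_cond - T_liquid
Subcooling = 46 - 35
Subcooling = 11 K

11


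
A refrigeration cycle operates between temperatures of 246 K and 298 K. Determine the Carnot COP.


dT = 298 - 246 = 52 K
COP_carnot = T_cold / dT = 246 / 52
COP_carnot = 4.731

4.731


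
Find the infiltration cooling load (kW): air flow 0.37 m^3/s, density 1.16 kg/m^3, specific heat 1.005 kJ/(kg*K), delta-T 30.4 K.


Q = V_dot * rho * cp * dT
Q = 0.37 * 1.16 * 1.005 * 30.4
Q = 13.113 kW

13.113


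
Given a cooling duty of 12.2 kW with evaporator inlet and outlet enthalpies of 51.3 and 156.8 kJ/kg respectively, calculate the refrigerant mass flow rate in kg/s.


dh = 156.8 - 51.3 = 105.5 kJ/kg
m_dot = Q / dh = 12.2 / 105.5 = 0.1156 kg/s

0.1156


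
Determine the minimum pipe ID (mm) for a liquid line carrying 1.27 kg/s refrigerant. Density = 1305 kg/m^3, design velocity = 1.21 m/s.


A = m_dot / (rho * v) = 1.27 / (1305 * 1.21) = 0.0008042810551 m^2
d = sqrt(4*A/pi) * 1000
d = 32.0 mm

32.0


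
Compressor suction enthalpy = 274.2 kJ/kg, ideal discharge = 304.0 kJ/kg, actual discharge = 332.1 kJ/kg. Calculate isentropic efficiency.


dh_ideal = 304.0 - 274.2 = 29.8 kJ/kg
dh_actual = 332.1 - 274.2 = 57.9 kJ/kg
eta_s = dh_ideal / dh_actual = 29.8 / 57.9
eta_s = 0.5147

0.5147


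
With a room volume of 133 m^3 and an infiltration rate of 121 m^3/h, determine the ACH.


ACH = flow / volume
ACH = 121 / 133
ACH = 0.91

0.91


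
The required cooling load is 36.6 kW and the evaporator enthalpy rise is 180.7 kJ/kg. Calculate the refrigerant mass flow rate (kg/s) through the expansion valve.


m_dot = Q / dh
m_dot = 36.6 / 180.7
m_dot = 0.2025 kg/s

0.2025


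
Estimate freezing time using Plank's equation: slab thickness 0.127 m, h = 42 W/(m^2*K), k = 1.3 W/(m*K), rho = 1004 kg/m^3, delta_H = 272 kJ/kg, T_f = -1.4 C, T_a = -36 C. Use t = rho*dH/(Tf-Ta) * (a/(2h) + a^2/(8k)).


dT = -1.4 - (-36) = 34.6 K
term1 = a/(2h) = 0.127/(2*42) = 0.001511904762
term2 = a^2/(8k) = 0.127^2/(8*1.3) = 0.001550865385
t = rho*dH*1000/dT * (term1 + term2)
t = 1004*272*1000/34.6 * (0.001511904762 + 0.001550865385)
t = 24174 s

24174


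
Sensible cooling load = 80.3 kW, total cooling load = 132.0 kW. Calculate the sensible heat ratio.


SHR = Q_sensible / Q_total
SHR = 80.3 / 132.0
SHR = 0.608

0.608


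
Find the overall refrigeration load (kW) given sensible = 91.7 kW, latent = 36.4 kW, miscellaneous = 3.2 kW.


Q_total = Q_s + Q_l + Q_misc
Q_total = 91.7 + 36.4 + 3.2
Q_total = 131.3 kW

131.3


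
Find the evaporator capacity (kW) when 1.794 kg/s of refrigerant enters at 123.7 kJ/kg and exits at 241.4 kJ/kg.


dh = 241.4 - 123.7 = 117.7 kJ/kg
Q_evap = m_dot * dh = 1.794 * 117.7
Q_evap = 211.15 kW

211.15


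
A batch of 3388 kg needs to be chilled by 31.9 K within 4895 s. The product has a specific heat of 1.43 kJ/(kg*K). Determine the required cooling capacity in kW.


Q = m * cp * dT / t
Q = 3388 * 1.43 * 31.9 / 4895
Q = 31.573 kW

31.573


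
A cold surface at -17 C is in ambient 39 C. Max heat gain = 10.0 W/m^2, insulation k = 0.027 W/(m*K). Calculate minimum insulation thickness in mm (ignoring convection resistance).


dT = 39 - (-17) = 56 K
thickness = k * dT / q_max * 1000
thickness = 0.027 * 56 / 10.0 * 1000
thickness = 151.2 mm

151.2


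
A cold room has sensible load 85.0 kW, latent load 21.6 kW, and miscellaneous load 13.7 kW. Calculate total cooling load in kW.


Q_total = Q_s + Q_l + Q_misc
Q_total = 85.0 + 21.6 + 13.7
Q_total = 120.3 kW

120.3


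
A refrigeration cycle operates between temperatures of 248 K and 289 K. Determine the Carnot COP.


dT = 289 - 248 = 41 K
COP_carnot = T_cold / dT = 248 / 41
COP_carnot = 6.049

6.049


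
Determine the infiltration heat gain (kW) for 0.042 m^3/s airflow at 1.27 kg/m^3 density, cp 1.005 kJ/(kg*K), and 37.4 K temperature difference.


Q = V_dot * rho * cp * dT
Q = 0.042 * 1.27 * 1.005 * 37.4
Q = 2.005 kW

2.005


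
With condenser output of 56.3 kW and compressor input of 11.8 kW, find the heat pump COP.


COP_hp = Q_cond / W
COP_hp = 56.3 / 11.8
COP_hp = 4.771

4.771


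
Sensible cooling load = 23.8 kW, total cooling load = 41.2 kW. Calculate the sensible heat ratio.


SHR = Q_sensible / Q_total
SHR = 23.8 / 41.2
SHR = 0.578

0.578


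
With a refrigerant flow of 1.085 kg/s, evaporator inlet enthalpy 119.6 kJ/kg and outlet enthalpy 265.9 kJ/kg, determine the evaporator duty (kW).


dh = 265.9 - 119.6 = 146.3 kJ/kg
Q_evap = m_dot * dh = 1.085 * 146.3
Q_evap = 158.74 kW

158.74


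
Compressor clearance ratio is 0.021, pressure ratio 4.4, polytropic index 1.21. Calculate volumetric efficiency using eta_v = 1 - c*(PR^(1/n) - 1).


PR^(1/n) = 4.4^(1/1.21) = 3.40235066
eta_v = 1 - 0.021 * (3.40235066 - 1)
eta_v = 0.9496

0.9496


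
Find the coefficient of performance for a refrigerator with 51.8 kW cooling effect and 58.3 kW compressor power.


COP = Q_evap / W
COP = 51.8 / 58.3
COP = 0.889

0.889


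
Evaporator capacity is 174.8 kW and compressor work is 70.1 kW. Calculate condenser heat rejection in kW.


Q_cond = Q_evap + W
Q_cond = 174.8 + 70.1
Q_cond = 244.9 kW

244.9


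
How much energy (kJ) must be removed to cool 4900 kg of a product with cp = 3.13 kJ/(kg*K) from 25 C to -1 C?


dT = 25 - (-1) = 26 K
Q = m * cp * dT = 4900 * 3.13 * 26
Q = 398762 kJ

398762


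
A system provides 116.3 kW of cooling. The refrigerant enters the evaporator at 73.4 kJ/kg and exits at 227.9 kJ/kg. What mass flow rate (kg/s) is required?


dh = 227.9 - 73.4 = 154.5 kJ/kg
m_dot = Q / dh = 116.3 / 154.5 = 0.7528 kg/s

0.7528


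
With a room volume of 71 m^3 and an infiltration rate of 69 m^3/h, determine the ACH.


ACH = flow / volume
ACH = 69 / 71
ACH = 0.972

0.972


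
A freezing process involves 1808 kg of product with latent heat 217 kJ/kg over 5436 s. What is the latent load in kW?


Q_lat = m * h_fg / t
Q_lat = 1808 * 217 / 5436
Q_lat = 72.17 kW

72.17


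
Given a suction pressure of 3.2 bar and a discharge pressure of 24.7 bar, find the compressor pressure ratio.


PR = P_high / P_low
PR = 24.7 / 3.2
PR = 7.719

7.719


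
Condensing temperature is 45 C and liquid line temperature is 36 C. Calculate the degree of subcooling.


Subcooling = T_cond - T_liquid
Subcooling = 45 - 36
Subcooling = 9 K

9


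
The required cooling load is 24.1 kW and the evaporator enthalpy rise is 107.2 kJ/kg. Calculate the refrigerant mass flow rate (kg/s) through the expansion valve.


m_dot = Q / dh
m_dot = 24.1 / 107.2
m_dot = 0.2248 kg/s

0.2248


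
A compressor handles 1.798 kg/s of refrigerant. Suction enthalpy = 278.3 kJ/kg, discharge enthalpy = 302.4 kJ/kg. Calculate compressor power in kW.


dh = 302.4 - 278.3 = 24.1 kJ/kg
W = m_dot * dh = 1.798 * 24.1 = 43.33 kW

43.33


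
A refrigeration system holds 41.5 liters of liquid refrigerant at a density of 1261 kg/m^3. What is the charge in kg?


Charge = V * rho / 1000
Charge = 41.5 * 1261 / 1000
Charge = 52.33 kg

52.33


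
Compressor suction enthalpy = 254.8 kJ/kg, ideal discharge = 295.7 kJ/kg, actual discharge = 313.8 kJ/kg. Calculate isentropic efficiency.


dh_ideal = 295.7 - 254.8 = 40.9 kJ/kg
dh_actual = 313.8 - 254.8 = 59.0 kJ/kg
eta_s = dh_ideal / dh_actual = 40.9 / 59.0
eta_s = 0.6932

0.6932


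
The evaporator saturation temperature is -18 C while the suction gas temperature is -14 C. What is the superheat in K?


Superheat = T_suction - T_evap
Superheat = -14 - (-18)
Superheat = 4 K

4


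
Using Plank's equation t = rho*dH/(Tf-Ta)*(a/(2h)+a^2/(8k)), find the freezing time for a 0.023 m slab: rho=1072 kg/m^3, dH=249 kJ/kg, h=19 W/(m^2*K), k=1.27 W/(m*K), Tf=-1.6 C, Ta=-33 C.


dT = -1.6 - (-33) = 31.4 K
term1 = a/(2h) = 0.023/(2*19) = 0.0006052631579
term2 = a^2/(8k) = 0.023^2/(8*1.27) = 0.00005206692913
t = rho*dH*1000/dT * (term1 + term2)
t = 1072*249*1000/31.4 * (0.0006052631579 + 0.00005206692913)
t = 5588 s

5588


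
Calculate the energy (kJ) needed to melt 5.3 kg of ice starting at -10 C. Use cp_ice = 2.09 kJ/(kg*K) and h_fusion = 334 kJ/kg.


Sensible heat = cp * dT = 2.09 * 10 = 20.9 kJ/kg
Total per kg = 20.9 + 334 = 354.9 kJ/kg
Q = m * total = 5.3 * 354.9
Q = 1881.0 kJ

1881.0


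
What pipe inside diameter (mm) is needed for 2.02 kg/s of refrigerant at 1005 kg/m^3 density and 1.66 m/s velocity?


A = m_dot / (rho * v) = 2.02 / (1005 * 1.66) = 0.001210813403 m^2
d = sqrt(4*A/pi) * 1000
d = 39.3 mm

39.3


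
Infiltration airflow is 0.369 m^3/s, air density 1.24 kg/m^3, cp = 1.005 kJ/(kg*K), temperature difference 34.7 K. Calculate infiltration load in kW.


Q = V_dot * rho * cp * dT
Q = 0.369 * 1.24 * 1.005 * 34.7
Q = 15.957 kW

15.957


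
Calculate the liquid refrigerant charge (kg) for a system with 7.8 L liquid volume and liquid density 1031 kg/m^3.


Charge = V * rho / 1000
Charge = 7.8 * 1031 / 1000
Charge = 8.04 kg

8.04


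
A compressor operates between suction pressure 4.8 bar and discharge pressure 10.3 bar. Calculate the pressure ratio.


PR = P_high / P_low
PR = 10.3 / 4.8
PR = 2.146

2.146


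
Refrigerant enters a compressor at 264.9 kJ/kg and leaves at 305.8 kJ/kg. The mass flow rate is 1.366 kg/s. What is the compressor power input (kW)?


dh = 305.8 - 264.9 = 40.9 kJ/kg
W = m_dot * dh = 1.366 * 40.9 = 55.87 kW

55.87


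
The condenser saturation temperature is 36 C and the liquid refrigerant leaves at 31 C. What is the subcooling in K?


Subcooling = T_cond - T_liquid
Subcooling = 36 - 31
Subcooling = 5 K

5


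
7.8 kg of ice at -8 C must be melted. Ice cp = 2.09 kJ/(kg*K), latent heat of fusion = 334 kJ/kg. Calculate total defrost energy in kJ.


Sensible heat = cp * dT = 2.09 * 8 = 16.72 kJ/kg
Total per kg = 16.72 + 334 = 350.72 kJ/kg
Q = m * total = 7.8 * 350.72
Q = 2735.6 kJ

2735.6


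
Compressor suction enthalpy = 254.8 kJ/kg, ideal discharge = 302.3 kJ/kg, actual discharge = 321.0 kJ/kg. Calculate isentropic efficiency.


dh_ideal = 302.3 - 254.8 = 47.5 kJ/kg
dh_actual = 321.0 - 254.8 = 66.2 kJ/kg
eta_s = dh_ideal / dh_actual = 47.5 / 66.2
eta_s = 0.7175

0.7175


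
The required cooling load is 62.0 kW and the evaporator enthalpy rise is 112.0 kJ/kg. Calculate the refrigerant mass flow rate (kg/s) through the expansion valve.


m_dot = Q / dh
m_dot = 62.0 / 112.0
m_dot = 0.5536 kg/s

0.5536


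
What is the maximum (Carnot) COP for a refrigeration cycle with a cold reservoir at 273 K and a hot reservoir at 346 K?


dT = 346 - 273 = 73 K
COP_carnot = T_cold / dT = 273 / 73
COP_carnot = 3.74

3.74


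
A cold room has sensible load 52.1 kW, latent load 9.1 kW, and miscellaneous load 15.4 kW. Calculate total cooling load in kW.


Q_total = Q_s + Q_l + Q_misc
Q_total = 52.1 + 9.1 + 15.4
Q_total = 76.6 kW

76.6


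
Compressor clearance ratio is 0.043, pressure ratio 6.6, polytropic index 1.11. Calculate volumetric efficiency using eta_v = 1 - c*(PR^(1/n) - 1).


PR^(1/n) = 6.6^(1/1.11) = 5.47429088
eta_v = 1 - 0.043 * (5.47429088 - 1)
eta_v = 0.8076

0.8076


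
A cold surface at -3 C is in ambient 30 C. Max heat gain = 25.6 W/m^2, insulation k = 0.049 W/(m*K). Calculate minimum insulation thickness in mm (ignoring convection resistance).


dT = 30 - (-3) = 33 K
thickness = k * dT / q_max * 1000
thickness = 0.049 * 33 / 25.6 * 1000
thickness = 63.2 mm

63.2


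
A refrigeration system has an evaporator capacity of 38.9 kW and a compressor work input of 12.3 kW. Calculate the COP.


COP = Q_evap / W
COP = 38.9 / 12.3
COP = 3.163

3.163


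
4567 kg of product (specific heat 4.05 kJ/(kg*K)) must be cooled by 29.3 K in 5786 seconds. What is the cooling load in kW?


Q = m * cp * dT / t
Q = 4567 * 4.05 * 29.3 / 5786
Q = 93.665 kW

93.665


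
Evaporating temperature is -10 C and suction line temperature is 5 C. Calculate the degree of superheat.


Superheat = T_suction - T_evap
Superheat = 5 - (-10)
Superheat = 15 K

15


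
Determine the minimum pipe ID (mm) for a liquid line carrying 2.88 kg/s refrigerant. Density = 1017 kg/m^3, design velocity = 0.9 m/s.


A = m_dot / (rho * v) = 2.88 / (1017 * 0.9) = 0.003146509341 m^2
d = sqrt(4*A/pi) * 1000
d = 63.3 mm

63.3


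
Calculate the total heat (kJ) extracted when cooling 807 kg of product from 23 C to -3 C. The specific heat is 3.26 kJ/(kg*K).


dT = 23 - (-3) = 26 K
Q = m * cp * dT = 807 * 3.26 * 26
Q = 68401 kJ

68401


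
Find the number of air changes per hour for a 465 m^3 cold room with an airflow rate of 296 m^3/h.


ACH = flow / volume
ACH = 296 / 465
ACH = 0.637

0.637


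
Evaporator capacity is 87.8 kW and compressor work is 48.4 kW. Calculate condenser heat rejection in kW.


Q_cond = Q_evap + W
Q_cond = 87.8 + 48.4
Q_cond = 136.2 kW

136.2


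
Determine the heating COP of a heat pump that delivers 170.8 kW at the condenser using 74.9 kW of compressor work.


COP_hp = Q_cond / W
COP_hp = 170.8 / 74.9
COP_hp = 2.28

2.28


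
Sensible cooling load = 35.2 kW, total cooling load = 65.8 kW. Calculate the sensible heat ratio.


SHR = Q_sensible / Q_total
SHR = 35.2 / 65.8
SHR = 0.535

0.535


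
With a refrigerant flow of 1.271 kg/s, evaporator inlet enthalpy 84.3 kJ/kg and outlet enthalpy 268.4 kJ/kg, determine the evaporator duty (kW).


dh = 268.4 - 84.3 = 184.1 kJ/kg
Q_evap = m_dot * dh = 1.271 * 184.1
Q_evap = 233.99 kW

233.99


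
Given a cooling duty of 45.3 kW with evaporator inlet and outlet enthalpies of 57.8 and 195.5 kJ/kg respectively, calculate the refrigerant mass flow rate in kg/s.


dh = 195.5 - 57.8 = 137.7 kJ/kg
m_dot = Q / dh = 45.3 / 137.7 = 0.329 kg/s

0.329


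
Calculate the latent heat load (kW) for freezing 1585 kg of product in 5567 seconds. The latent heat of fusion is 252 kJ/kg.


Q_lat = m * h_fg / t
Q_lat = 1585 * 252 / 5567
Q_lat = 71.75 kW

71.75


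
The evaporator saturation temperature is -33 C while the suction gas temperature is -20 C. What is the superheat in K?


Superheat = T_suction - T_evap
Superheat = -20 - (-33)
Superheat = 13 K

13


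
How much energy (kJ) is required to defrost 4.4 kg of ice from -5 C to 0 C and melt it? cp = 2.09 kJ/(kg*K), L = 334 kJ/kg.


Sensible heat = cp * dT = 2.09 * 5 = 10.45 kJ/kg
Total per kg = 10.45 + 334 = 344.45 kJ/kg
Q = m * total = 4.4 * 344.45
Q = 1515.6 kJ

1515.6


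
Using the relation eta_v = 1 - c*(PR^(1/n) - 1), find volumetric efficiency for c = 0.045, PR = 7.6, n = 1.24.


PR^(1/n) = 7.6^(1/1.24) = 5.13255418
eta_v = 1 - 0.045 * (5.13255418 - 1)
eta_v = 0.814

0.814


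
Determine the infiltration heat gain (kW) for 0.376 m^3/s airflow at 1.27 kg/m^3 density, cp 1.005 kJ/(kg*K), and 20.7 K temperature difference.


Q = V_dot * rho * cp * dT
Q = 0.376 * 1.27 * 1.005 * 20.7
Q = 9.934 kW

9.934


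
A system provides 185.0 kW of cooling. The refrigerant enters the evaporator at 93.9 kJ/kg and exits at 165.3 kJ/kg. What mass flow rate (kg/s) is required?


dh = 165.3 - 93.9 = 71.4 kJ/kg
m_dot = Q / dh = 185.0 / 71.4 = 2.591 kg/s

2.591


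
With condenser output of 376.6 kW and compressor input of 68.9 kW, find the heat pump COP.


COP_hp = Q_cond / W
COP_hp = 376.6 / 68.9
COP_hp = 5.466

5.466


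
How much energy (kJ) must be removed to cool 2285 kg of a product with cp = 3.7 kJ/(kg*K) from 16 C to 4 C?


dT = 16 - (4) = 12 K
Q = m * cp * dT = 2285 * 3.7 * 12
Q = 101454 kJ

101454


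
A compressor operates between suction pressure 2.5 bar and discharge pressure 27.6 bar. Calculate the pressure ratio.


PR = P_high / P_low
PR = 27.6 / 2.5
PR = 11.04

11.04


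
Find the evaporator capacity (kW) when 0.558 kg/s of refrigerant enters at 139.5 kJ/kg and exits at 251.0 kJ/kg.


dh = 251.0 - 139.5 = 111.5 kJ/kg
Q_evap = m_dot * dh = 0.558 * 111.5
Q_evap = 62.22 kW

62.22


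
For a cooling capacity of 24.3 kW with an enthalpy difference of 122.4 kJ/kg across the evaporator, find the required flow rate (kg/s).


m_dot = Q / dh
m_dot = 24.3 / 122.4
m_dot = 0.1985 kg/s

0.1985


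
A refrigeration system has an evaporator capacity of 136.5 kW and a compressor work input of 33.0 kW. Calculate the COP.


COP = Q_evap / W
COP = 136.5 / 33.0
COP = 4.136

4.136


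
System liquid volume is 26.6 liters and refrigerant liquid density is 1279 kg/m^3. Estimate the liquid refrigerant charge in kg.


Charge = V * rho / 1000
Charge = 26.6 * 1279 / 1000
Charge = 34.02 kg

34.02


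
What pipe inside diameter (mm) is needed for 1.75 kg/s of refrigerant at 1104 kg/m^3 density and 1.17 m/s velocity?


A = m_dot / (rho * v) = 1.75 / (1104 * 1.17) = 0.001354824724 m^2
d = sqrt(4*A/pi) * 1000
d = 41.5 mm

41.5


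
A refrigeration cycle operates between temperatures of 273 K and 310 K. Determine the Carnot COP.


dT = 310 - 273 = 37 K
COP_carnot = T_cold / dT = 273 / 37
COP_carnot = 7.378

7.378


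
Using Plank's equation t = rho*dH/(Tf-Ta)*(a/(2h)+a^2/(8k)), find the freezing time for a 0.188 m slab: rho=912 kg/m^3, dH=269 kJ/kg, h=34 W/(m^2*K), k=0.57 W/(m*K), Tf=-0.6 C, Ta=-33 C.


dT = -0.6 - (-33) = 32.4 K
term1 = a/(2h) = 0.188/(2*34) = 0.002764705882
term2 = a^2/(8k) = 0.188^2/(8*0.57) = 0.007750877193
t = rho*dH*1000/dT * (term1 + term2)
t = 912*269*1000/32.4 * (0.002764705882 + 0.007750877193)
t = 79622 s

79622


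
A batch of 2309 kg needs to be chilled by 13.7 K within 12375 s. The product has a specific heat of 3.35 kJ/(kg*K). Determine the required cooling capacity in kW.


Q = m * cp * dT / t
Q = 2309 * 3.35 * 13.7 / 12375
Q = 8.563 kW

8.563


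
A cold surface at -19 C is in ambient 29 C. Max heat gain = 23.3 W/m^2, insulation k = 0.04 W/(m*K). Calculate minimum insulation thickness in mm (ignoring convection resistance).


dT = 29 - (-19) = 48 K
thickness = k * dT / q_max * 1000
thickness = 0.04 * 48 / 23.3 * 1000
thickness = 82.4 mm

82.4


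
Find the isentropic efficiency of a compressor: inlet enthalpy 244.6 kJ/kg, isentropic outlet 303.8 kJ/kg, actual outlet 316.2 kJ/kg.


dh_ideal = 303.8 - 244.6 = 59.2 kJ/kg
dh_actual = 316.2 - 244.6 = 71.6 kJ/kg
eta_s = dh_ideal / dh_actual = 59.2 / 71.6
eta_s = 0.8268

0.8268


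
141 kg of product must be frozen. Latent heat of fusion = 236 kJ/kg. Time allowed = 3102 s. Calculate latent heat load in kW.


Q_lat = m * h_fg / t
Q_lat = 141 * 236 / 3102
Q_lat = 10.73 kW

10.73


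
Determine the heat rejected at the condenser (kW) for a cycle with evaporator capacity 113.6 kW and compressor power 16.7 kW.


Q_cond = Q_evap + W
Q_cond = 113.6 + 16.7
Q_cond = 130.3 kW

130.3


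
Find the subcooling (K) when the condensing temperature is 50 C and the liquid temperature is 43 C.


Subcooling = T_cond - T_liquid
Subcooling = 50 - 43
Subcooling = 7 K

7


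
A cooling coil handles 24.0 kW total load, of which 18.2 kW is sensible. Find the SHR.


SHR = Q_sensible / Q_total
SHR = 18.2 / 24.0
SHR = 0.758

0.758


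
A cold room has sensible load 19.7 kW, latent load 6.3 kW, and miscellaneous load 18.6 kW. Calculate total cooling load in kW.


Q_total = Q_s + Q_l + Q_misc
Q_total = 19.7 + 6.3 + 18.6
Q_total = 44.6 kW

44.6


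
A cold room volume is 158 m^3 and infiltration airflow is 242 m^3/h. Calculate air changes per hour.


ACH = flow / volume
ACH = 242 / 158
ACH = 1.532

1.532


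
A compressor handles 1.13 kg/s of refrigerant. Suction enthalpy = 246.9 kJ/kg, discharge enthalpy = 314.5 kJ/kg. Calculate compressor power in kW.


dh = 314.5 - 246.9 = 67.6 kJ/kg
W = m_dot * dh = 1.13 * 67.6 = 76.39 kW

76.39


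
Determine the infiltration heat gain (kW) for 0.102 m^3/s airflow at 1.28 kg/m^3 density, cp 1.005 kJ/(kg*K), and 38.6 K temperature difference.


Q = V_dot * rho * cp * dT
Q = 0.102 * 1.28 * 1.005 * 38.6
Q = 5.065 kW

5.065


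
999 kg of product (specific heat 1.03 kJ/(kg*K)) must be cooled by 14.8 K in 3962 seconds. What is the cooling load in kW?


Q = m * cp * dT / t
Q = 999 * 1.03 * 14.8 / 3962
Q = 3.844 kW

3.844


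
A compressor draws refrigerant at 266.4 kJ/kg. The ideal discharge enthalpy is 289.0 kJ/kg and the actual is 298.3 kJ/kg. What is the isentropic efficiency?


dh_ideal = 289.0 - 266.4 = 22.6 kJ/kg
dh_actual = 298.3 - 266.4 = 31.9 kJ/kg
eta_s = dh_ideal / dh_actual = 22.6 / 31.9
eta_s = 0.7085

0.7085


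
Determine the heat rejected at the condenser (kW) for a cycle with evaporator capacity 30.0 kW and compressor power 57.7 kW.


Q_cond = Q_evap + W
Q_cond = 30.0 + 57.7
Q_cond = 87.7 kW

87.7


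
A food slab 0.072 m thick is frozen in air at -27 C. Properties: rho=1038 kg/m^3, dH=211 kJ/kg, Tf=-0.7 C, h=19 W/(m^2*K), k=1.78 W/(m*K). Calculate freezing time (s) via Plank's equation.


dT = -0.7 - (-27) = 26.3 K
term1 = a/(2h) = 0.072/(2*19) = 0.001894736842
term2 = a^2/(8k) = 0.072^2/(8*1.78) = 0.0003640449438
t = rho*dH*1000/dT * (term1 + term2)
t = 1038*211*1000/26.3 * (0.001894736842 + 0.0003640449438)
t = 18810 s

18810


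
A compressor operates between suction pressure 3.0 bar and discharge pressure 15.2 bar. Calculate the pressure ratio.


PR = P_high / P_low
PR = 15.2 / 3.0
PR = 5.067

5.067


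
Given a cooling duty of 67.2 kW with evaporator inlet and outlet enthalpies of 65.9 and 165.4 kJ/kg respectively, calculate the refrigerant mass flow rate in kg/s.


dh = 165.4 - 65.9 = 99.5 kJ/kg
m_dot = Q / dh = 67.2 / 99.5 = 0.6754 kg/s

0.6754


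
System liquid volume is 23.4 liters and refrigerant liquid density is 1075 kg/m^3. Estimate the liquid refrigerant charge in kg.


Charge = V * rho / 1000
Charge = 23.4 * 1075 / 1000
Charge = 25.16 kg

25.16


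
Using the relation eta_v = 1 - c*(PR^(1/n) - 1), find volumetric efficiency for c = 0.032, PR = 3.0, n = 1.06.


PR^(1/n) = 3.0^(1/1.06) = 2.81912538
eta_v = 1 - 0.032 * (2.81912538 - 1)
eta_v = 0.9418

0.9418


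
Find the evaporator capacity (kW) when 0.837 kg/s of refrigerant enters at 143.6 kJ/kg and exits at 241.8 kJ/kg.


dh = 241.8 - 143.6 = 98.2 kJ/kg
Q_evap = m_dot * dh = 0.837 * 98.2
Q_evap = 82.19 kW

82.19


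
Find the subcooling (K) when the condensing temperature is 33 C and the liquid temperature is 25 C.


Subcooling = T_cond - T_liquid
Subcooling = 33 - 25
Subcooling = 8 K

8


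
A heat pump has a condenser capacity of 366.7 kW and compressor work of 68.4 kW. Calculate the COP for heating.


COP_hp = Q_cond / W
COP_hp = 366.7 / 68.4
COP_hp = 5.361

5.361


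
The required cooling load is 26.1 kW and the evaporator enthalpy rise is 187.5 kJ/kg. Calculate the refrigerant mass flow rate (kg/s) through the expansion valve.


m_dot = Q / dh
m_dot = 26.1 / 187.5
m_dot = 0.1392 kg/s

0.1392


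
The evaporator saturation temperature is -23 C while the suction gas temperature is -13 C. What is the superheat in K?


Superheat = T_suction - T_evap
Superheat = -13 - (-23)
Superheat = 10 K

10


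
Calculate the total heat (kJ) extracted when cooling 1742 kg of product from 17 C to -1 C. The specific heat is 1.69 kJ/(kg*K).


dT = 17 - (-1) = 18 K
Q = m * cp * dT = 1742 * 1.69 * 18
Q = 52992 kJ

52992


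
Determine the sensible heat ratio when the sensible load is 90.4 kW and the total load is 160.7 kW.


SHR = Q_sensible / Q_total
SHR = 90.4 / 160.7
SHR = 0.563

0.563


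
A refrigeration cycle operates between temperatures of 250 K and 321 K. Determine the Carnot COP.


dT = 321 - 250 = 71 K
COP_carnot = T_cold / dT = 250 / 71
COP_carnot = 3.521

3.521


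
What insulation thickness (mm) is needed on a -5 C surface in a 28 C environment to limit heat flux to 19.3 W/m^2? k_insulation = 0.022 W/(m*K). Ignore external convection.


dT = 28 - (-5) = 33 K
thickness = k * dT / q_max * 1000
thickness = 0.022 * 33 / 19.3 * 1000
thickness = 37.6 mm

37.6


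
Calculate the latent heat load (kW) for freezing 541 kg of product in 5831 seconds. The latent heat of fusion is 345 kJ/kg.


Q_lat = m * h_fg / t
Q_lat = 541 * 345 / 5831
Q_lat = 32.01 kW

32.01


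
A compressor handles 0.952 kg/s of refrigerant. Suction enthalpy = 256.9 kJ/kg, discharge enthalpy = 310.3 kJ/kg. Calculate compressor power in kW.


dh = 310.3 - 256.9 = 53.4 kJ/kg
W = m_dot * dh = 0.952 * 53.4 = 50.84 kW

50.84


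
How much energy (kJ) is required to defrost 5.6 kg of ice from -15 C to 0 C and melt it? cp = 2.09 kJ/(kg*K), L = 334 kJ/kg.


Sensible heat = cp * dT = 2.09 * 15 = 31.35 kJ/kg
Total per kg = 31.35 + 334 = 365.35 kJ/kg
Q = m * total = 5.6 * 365.35
Q = 2046.0 kJ

2046.0
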